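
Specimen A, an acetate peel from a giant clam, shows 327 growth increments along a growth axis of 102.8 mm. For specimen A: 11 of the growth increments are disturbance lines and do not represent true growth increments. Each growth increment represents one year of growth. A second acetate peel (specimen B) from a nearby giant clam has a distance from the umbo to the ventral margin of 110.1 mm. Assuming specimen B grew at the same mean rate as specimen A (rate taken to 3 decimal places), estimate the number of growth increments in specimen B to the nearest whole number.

339 growth increments

Specimen A: adjusted count: 327 − 11 = 316 growth increments.
A: Extension rate ≈ 102.8 / 316 = 0.325 mm/yr.
Specimen B: 110.1 mm / 0.325 mm per year = 338.77 years ≈ 339 growth increments.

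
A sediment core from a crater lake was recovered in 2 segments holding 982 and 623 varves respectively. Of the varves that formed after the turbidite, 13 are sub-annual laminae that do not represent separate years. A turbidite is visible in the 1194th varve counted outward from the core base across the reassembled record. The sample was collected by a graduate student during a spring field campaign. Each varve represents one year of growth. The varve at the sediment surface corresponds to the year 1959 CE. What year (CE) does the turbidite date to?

1561 CE

Total varves = 982 + 623 = 1605.
The turbidite sits at varve 1194 from the core base, so 1605 − 1194 = 411 varves formed after it.
Removing the 13 false varves leaves 411 − 13 = 398 true varves beyond the turbidite.
Counting back 398 years from 1959 CE places the turbidite in 1959 − 398 = 1561 CE.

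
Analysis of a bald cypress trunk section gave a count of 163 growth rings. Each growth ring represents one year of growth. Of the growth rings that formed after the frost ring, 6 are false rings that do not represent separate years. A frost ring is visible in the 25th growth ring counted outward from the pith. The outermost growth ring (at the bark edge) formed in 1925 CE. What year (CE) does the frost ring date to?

163 − 25 = 138 growth rings lie beyond the frost ring toward the bark edge.
Removing the 6 false growth rings leaves 138 − 6 = 132 true growth rings beyond the frost ring.
The growth ring at the bark edge is 1925 CE, so the frost ring dates to 1925 − 132 = 1793 CE.

1793 CE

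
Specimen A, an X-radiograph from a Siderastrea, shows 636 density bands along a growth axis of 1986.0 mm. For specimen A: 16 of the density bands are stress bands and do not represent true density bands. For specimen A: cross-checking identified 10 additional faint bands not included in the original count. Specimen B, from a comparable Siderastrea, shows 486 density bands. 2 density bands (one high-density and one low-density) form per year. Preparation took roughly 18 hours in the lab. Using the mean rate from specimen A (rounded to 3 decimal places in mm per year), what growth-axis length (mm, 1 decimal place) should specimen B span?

Specimen A: correcting the raw count gives 636 − 16 + 10 = 630 true density bands.
Specimen A: dividing by 2 density bands per year: 630 / 2 = 315 years.
A: Extension rate ≈ 1986.0 / 315 = 6.305 mm per year.
Specimen B: with 2 density bands per year, 486 / 2 = 243 years. Length of B = 6.305 × 243 = 1532.1 mm.

1532.1 mm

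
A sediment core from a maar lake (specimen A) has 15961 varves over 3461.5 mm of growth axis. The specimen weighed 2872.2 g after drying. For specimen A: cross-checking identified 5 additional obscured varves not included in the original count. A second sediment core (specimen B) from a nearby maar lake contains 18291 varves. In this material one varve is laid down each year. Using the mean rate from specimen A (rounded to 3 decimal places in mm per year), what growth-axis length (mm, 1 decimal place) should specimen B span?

Specimen A: adjusted count: 15961 + 5 = 15966 varves.
A: Mean rate = 3461.5 mm / 15966 years ≈ 0.217 mm per year.
B's length ≈ 0.217 × 18291 = 3969.1 mm.

3969.1 mm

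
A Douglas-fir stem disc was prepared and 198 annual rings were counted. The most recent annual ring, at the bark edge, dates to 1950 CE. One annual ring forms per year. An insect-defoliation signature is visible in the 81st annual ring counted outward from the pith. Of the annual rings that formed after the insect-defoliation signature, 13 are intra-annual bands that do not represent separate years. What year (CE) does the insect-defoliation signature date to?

198 − 81 = 117 annual rings lie beyond the insect-defoliation signature toward the bark edge.
Removing the 13 false annual rings leaves 117 − 13 = 104 true annual rings beyond the insect-defoliation signature.
The annual ring at the bark edge is 1950 CE, so the insect-defoliation signature dates to 1950 − 104 = 1846 CE.

1846 CE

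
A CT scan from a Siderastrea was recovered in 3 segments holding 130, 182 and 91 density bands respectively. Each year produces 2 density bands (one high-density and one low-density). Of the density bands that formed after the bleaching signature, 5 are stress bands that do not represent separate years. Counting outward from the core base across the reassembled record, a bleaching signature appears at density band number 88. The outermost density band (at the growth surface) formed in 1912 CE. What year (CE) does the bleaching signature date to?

1757 CE

Total density bands = 130 + 182 + 91 = 403.
The bleaching signature sits at density band 88 from the core base, so 403 − 88 = 315 density bands formed after it.
315 − 5 false = 310 true density bands after the bleaching signature.
310 density bands at 2 per year is 310 / 2 = 155 years.
The density band at the growth surface is 1912 CE, so the bleaching signature dates to 1912 − 155 = 1757 CE.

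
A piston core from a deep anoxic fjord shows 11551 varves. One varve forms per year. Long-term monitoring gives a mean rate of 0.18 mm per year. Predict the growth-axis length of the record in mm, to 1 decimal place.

The record spans 11551 years at 0.18 mm per year.
Predicted length = 0.18 mm/year × 11551 years = 2079.2 mm.

2079.2 mm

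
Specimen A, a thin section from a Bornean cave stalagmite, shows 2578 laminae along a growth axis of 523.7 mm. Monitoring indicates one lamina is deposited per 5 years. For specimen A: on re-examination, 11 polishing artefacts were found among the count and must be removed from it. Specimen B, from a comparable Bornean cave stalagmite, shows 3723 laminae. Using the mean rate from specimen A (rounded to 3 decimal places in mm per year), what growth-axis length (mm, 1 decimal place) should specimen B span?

Specimen A: correcting the raw count gives 2578 − 11 = 2567 true laminae.
Specimen A: 2567 laminae at 5 years each span 2567 × 5 = 12835 years.
A: Mean rate = 523.7 mm / 12835 years ≈ 0.041 mm/year.
Specimen B: 3723 laminae at 5 years each span 3723 × 5 = 18615 years. B's length ≈ 0.041 × 18615 = 763.2 mm.

763.2 mm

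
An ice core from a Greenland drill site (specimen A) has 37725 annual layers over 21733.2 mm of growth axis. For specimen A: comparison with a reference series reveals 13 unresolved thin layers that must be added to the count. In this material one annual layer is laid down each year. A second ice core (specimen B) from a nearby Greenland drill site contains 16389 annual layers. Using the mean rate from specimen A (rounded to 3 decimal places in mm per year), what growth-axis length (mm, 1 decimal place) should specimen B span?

9440.1 mm

Specimen A: true annual layer count = 37725 + 13 = 37738.
A: Extension rate ≈ 21733.2 / 37738 = 0.576 mm/year.
Length of B = 0.576 × 16389 = 9440.1 mm.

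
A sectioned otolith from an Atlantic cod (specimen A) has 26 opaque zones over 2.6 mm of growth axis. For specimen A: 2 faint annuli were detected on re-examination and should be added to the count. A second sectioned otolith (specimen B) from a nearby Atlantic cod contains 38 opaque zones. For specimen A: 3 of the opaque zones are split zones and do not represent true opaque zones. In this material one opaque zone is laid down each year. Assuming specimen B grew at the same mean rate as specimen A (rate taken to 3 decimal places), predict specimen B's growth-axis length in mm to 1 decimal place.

4.0 mm

Specimen A: after corrections the count is 26 − 3 + 2 = 25 opaque zones.
A: Extension rate ≈ 2.6 / 25 = 0.104 mm/yr.
Length of B = 0.104 × 38 = 4.0 mm.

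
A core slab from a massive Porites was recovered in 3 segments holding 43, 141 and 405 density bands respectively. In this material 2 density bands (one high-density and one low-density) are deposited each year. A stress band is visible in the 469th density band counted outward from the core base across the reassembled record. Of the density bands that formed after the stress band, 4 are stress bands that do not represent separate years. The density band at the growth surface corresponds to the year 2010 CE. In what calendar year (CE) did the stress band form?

Total density bands = 43 + 141 + 405 = 589.
589 − 469 = 120 density bands lie beyond the stress band toward the growth surface.
Excluding 4 false density bands: 120 − 4 = 116.
With 2 density bands per year, 116 / 2 = 58 years.
Counting back 58 years from 2010 CE places the stress band in 2010 − 58 = 1952 CE.

1952 CE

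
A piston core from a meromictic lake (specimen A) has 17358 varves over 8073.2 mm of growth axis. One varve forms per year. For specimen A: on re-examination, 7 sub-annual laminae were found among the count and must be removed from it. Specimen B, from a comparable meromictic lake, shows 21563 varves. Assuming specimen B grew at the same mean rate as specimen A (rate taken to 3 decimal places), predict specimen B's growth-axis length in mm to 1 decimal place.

Specimen A: correcting the raw count gives 17358 − 7 = 17351 true varves.
A: 8073.2 mm over 17351 years gives 8073.2 / 17351 ≈ 0.465 mm/yr.
For B, 0.465 mm/year × 21563 years = 10026.8 mm.

10026.8 mm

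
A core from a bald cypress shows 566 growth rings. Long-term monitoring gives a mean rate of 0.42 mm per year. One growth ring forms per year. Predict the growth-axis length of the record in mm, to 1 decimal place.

566 years of growth are recorded.
566 years at 0.42 mm/year gives 0.42 × 566 = 237.7 mm.

237.7 mm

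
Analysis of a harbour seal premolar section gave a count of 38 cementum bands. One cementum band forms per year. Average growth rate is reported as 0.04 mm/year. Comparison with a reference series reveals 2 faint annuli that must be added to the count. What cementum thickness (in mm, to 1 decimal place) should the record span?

1.6 mm

Correcting the raw count gives 38 + 2 = 40 true cementum bands.
40 years at 0.04 mm/year gives 0.04 × 40 = 1.6 mm.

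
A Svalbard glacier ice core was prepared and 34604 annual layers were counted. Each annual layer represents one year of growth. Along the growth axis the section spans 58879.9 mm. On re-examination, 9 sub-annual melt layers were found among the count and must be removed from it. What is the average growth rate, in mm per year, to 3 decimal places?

Correcting the raw count gives 34604 − 9 = 34595 true annual layers.
Extension rate ≈ 58879.9 / 34595 = 1.702 mm per year.

1.702 mm per year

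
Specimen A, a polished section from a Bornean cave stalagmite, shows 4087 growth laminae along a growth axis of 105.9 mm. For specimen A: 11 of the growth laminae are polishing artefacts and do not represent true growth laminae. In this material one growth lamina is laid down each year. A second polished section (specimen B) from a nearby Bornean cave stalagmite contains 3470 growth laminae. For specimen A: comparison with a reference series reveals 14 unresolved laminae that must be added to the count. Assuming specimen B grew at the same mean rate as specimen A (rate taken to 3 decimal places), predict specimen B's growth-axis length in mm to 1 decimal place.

Specimen A: adjusted count: 4087 − 11 + 14 = 4090 growth laminae.
A: Mean rate = 105.9 mm / 4090 years ≈ 0.026 mm/yr.
Length of B = 0.026 × 3470 = 90.2 mm.

90.2 mm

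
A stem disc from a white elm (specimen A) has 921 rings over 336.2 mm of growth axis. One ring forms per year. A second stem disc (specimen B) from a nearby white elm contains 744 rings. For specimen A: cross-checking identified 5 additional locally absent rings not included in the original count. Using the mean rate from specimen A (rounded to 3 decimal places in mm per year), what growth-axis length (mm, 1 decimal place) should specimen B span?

Specimen A: correcting the raw count gives 921 + 5 = 926 true rings.
A: Mean rate = 336.2 mm / 926 years ≈ 0.363 mm/yr.
B's length ≈ 0.363 × 744 = 270.1 mm.

270.1 mm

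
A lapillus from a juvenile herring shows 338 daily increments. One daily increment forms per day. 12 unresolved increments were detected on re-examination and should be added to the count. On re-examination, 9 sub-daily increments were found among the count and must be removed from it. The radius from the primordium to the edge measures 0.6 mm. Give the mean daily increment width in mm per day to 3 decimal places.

0.002 mm per day

Adjusted count: 338 − 9 + 12 = 341 daily increments.
0.6 mm over 341 days gives 0.6 / 341 ≈ 0.002 mm per day.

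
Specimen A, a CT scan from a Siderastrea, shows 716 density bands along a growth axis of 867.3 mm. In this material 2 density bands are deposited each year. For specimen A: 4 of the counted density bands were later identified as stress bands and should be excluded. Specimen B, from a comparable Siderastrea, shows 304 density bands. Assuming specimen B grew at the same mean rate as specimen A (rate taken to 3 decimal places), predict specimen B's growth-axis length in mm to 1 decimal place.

Specimen A: true density band count = 716 − 4 = 712.
Specimen A: with 2 density bands per year, 712 / 2 = 356 years.
A: Extension rate ≈ 867.3 / 356 = 2.436 mm/yr.
Specimen B: dividing by 2 density bands per year: 304 / 2 = 152 years. Length of B = 2.436 × 152 = 370.3 mm.

370.3 mm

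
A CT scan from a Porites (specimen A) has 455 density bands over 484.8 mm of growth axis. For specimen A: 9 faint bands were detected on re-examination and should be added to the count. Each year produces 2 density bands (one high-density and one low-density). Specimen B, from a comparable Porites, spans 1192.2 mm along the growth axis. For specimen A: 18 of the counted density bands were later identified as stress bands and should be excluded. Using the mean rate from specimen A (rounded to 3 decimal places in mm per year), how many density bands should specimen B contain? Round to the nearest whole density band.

1097 density bands

Specimen A: adjusted count: 455 − 18 + 9 = 446 density bands.
Specimen A: with 2 density bands per year, 446 / 2 = 223 years.
A: Mean rate = 484.8 mm / 223 years ≈ 2.174 mm/yr.
For B, 1192.2 / 2.174 = 548.39 years; at 2 density bands per year that is 548.39 × 2 ≈ 1097 density bands.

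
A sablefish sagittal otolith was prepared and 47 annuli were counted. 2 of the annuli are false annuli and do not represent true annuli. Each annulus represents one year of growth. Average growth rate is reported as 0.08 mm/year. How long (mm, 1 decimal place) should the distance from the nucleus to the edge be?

After corrections the count is 47 − 2 = 45 annuli.
Predicted length = 0.08 mm/year × 45 years = 3.6 mm.

3.6 mm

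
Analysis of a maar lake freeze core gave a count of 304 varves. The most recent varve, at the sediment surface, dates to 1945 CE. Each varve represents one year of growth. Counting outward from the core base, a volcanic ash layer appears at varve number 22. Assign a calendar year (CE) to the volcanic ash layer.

Between varve 22 and the sediment surface there are 304 − 22 = 282 varves.
The varve at the sediment surface is 1945 CE, so the volcanic ash layer dates to 1945 − 282 = 1663 CE.

1663 CE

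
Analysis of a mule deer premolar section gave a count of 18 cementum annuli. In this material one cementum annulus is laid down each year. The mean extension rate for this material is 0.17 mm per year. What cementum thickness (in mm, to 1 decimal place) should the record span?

The record spans 18 years at 0.17 mm per year.
18 years at 0.17 mm/year gives 0.17 × 18 = 3.1 mm.

3.1 mm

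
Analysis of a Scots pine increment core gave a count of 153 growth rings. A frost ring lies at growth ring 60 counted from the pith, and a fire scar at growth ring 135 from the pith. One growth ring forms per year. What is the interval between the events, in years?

Separation: 135 − 60 = 75 growth rings.
One growth ring per year makes the interval 75 years.

75 years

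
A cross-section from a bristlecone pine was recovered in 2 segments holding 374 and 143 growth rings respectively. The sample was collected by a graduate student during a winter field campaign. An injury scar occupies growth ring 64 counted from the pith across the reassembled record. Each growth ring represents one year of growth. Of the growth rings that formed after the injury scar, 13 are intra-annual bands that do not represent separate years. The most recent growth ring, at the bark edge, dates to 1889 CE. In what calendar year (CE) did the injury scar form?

1449 CE

Total growth rings = 374 + 143 = 517.
The injury scar sits at growth ring 64 from the pith, so 517 − 64 = 453 growth rings formed after it.
453 − 13 false = 440 true growth rings after the injury scar.
The growth ring at the bark edge is 1889 CE, so the injury scar dates to 1889 − 440 = 1449 CE.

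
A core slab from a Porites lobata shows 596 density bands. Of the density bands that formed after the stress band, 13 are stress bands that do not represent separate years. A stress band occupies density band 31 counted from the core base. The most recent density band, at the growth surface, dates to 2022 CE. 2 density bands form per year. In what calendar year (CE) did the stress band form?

1746 CE

The stress band sits at density band 31 from the core base, so 596 − 31 = 565 density bands formed after it.
565 − 13 false = 552 true density bands after the stress band.
Dividing by 2 density bands per year: 552 / 2 = 276 years.
Counting back 276 years from 2022 CE places the stress band in 2022 − 276 = 1746 CE.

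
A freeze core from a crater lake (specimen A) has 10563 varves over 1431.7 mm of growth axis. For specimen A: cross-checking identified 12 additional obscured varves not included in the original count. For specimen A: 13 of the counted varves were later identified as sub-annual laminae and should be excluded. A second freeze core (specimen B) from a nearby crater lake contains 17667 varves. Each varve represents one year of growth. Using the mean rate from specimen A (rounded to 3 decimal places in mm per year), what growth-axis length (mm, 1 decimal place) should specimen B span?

Specimen A: after corrections the count is 10563 − 13 + 12 = 10562 varves.
A: Extension rate ≈ 1431.7 / 10562 = 0.136 mm/year.
Length of B = 0.136 × 17667 = 2402.7 mm.

2402.7 mm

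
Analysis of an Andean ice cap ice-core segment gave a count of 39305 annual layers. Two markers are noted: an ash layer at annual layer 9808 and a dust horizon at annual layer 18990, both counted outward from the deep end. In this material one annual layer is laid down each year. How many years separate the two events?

Separation: 18990 − 9808 = 9182 annual layers.
That is 9182 years at one annual layer per year.

9182 years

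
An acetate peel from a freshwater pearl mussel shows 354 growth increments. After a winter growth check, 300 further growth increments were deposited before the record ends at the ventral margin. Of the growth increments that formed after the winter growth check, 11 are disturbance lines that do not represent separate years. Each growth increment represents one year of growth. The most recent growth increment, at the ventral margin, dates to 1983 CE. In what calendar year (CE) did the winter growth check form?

300 growth increments formed after the winter growth check.
Excluding 11 false growth increments: 300 − 11 = 289.
Counting back 289 years from 1983 CE places the winter growth check in 1983 − 289 = 1694 CE.

1694 CE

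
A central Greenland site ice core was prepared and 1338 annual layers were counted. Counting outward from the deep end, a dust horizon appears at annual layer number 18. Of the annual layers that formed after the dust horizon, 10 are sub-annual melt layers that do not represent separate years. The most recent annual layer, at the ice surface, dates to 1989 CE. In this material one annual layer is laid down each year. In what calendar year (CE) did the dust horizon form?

1338 − 18 = 1320 annual layers lie beyond the dust horizon toward the ice surface.
1320 − 10 false = 1310 true annual layers after the dust horizon.
Counting back 1310 years from 1989 CE places the dust horizon in 1989 − 1310 = 679 CE.

679 CE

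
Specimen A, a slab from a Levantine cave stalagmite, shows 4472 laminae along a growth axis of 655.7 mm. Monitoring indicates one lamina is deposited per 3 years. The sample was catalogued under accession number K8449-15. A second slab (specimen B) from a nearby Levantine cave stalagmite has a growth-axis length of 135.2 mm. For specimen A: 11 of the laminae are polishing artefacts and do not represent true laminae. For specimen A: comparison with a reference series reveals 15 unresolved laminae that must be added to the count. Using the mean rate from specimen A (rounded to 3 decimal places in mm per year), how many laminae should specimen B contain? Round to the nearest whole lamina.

920 laminae

Specimen A: adjusted count: 4472 − 11 + 15 = 4476 laminae.
Specimen A: at 3 years per lamina, 4476 × 3 = 13428 years.
A: Mean rate = 655.7 mm / 13428 years ≈ 0.049 mm per year.
For B, 135.2 / 0.049 = 2759.18 years; at 3 years per lamina that is 2759.18 / 3 ≈ 920 laminae.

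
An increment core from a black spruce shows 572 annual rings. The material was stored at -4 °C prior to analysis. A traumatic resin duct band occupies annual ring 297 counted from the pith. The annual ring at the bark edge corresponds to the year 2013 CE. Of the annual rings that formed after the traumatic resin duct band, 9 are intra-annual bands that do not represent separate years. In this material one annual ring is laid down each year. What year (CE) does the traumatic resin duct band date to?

1747 CE

572 − 297 = 275 annual rings lie beyond the traumatic resin duct band toward the bark edge.
Removing the 9 false annual rings leaves 275 − 9 = 266 true annual rings beyond the traumatic resin duct band.
2013 − 266 = 1747 CE.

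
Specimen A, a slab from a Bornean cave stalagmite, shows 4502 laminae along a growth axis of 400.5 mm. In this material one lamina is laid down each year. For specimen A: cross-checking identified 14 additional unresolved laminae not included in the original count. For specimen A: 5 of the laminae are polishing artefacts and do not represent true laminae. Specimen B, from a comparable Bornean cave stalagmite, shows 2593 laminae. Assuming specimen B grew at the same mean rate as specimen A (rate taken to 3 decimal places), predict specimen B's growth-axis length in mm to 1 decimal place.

Specimen A: adjusted count: 4502 − 5 + 14 = 4511 laminae.
A: Extension rate ≈ 400.5 / 4511 = 0.089 mm per year.
B's length ≈ 0.089 × 2593 = 230.8 mm.

230.8 mm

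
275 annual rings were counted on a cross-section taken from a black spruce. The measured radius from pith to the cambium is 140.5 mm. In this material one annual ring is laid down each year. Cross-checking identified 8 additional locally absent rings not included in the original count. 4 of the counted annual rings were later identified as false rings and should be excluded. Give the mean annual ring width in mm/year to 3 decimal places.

After corrections the count is 275 − 4 + 8 = 279 annual rings.
140.5 mm over 279 years gives 140.5 / 279 ≈ 0.504 mm/year.

0.504 mm/year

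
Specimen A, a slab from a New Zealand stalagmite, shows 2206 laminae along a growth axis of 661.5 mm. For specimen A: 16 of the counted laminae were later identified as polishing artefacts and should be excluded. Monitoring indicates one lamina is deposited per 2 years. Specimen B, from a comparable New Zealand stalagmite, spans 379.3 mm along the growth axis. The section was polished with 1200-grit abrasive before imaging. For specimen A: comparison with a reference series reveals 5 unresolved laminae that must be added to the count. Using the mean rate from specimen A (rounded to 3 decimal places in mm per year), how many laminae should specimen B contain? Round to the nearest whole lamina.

1256 laminae

Specimen A: after corrections the count is 2206 − 16 + 5 = 2195 laminae.
Specimen A: multiplying by 2 years per lamina: 2195 × 2 = 4390 years.
A: Mean rate = 661.5 mm / 4390 years ≈ 0.151 mm/yr.
B spans 379.3 / 0.151 = 2511.92 years; at 2 years per lamina that is 2511.92 / 2 ≈ 1256 laminae.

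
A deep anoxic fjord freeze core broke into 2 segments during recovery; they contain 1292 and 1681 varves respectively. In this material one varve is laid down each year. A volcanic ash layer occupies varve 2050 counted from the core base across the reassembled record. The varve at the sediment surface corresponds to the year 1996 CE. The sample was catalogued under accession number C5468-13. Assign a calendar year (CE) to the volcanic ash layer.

1073 CE

Total varves = 1292 + 1681 = 2973.
Between varve 2050 and the sediment surface there are 2973 − 2050 = 923 varves.
1996 − 923 = 1073 CE.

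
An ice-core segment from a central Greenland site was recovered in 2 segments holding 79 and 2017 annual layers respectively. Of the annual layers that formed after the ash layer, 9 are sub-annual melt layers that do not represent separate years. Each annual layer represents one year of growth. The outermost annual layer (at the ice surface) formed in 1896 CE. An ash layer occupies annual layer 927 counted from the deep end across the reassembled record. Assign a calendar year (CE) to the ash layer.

736 CE

Total annual layers = 79 + 2017 = 2096.
Between annual layer 927 and the ice surface there are 2096 − 927 = 1169 annual layers.
Removing the 9 false annual layers leaves 1169 − 9 = 1160 true annual layers beyond the ash layer.
The annual layer at the ice surface is 1896 CE, so the ash layer dates to 1896 − 1160 = 736 CE.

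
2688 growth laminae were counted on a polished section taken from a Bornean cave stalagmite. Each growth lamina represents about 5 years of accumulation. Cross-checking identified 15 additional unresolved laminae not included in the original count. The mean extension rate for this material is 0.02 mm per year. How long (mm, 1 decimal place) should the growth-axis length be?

270.3 mm

True growth lamina count = 2688 + 15 = 2703.
2703 growth laminae at 5 years each span 2703 × 5 = 13515 years.
Predicted length = 0.02 mm/year × 13515 years = 270.3 mm.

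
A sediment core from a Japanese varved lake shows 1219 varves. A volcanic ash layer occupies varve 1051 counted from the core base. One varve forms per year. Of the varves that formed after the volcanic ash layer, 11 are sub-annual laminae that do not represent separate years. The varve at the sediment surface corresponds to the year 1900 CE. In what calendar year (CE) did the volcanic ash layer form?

1743 CE

1219 − 1051 = 168 varves lie beyond the volcanic ash layer toward the sediment surface.
168 − 11 false = 157 true varves after the volcanic ash layer.
1900 − 157 = 1743 CE.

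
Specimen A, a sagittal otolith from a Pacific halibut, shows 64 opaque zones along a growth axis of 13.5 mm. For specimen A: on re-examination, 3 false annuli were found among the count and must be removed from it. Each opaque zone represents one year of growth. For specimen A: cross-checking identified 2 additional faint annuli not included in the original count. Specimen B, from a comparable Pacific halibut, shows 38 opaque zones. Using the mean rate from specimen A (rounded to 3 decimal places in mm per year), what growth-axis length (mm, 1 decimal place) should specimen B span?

Specimen A: correcting the raw count gives 64 − 3 + 2 = 63 true opaque zones.
A: Mean rate = 13.5 mm / 63 years ≈ 0.214 mm per year.
For B, 0.214 mm/year × 38 years = 8.1 mm.

8.1 mm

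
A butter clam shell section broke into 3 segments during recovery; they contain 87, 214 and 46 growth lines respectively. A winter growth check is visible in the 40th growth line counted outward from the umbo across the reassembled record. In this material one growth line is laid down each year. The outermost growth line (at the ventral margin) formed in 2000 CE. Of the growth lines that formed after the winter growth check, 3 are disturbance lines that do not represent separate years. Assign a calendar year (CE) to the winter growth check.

Total growth lines = 87 + 214 + 46 = 347.
Between growth line 40 and the ventral margin there are 347 − 40 = 307 growth lines.
Removing the 3 false growth lines leaves 307 − 3 = 304 true growth lines beyond the winter growth check.
The growth line at the ventral margin is 2000 CE, so the winter growth check dates to 2000 − 304 = 1696 CE.

1696 CE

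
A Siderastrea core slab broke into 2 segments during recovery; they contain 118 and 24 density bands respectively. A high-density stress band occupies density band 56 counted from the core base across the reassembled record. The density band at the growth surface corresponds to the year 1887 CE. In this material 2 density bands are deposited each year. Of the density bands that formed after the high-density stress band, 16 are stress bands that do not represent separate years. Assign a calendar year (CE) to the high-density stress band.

1852 CE

Total density bands = 118 + 24 = 142.
142 − 56 = 86 density bands lie beyond the high-density stress band toward the growth surface.
Excluding 16 false density bands: 86 − 16 = 70.
With 2 density bands per year, 70 / 2 = 35 years.
Counting back 35 years from 1887 CE places the high-density stress band in 1887 − 35 = 1852 CE.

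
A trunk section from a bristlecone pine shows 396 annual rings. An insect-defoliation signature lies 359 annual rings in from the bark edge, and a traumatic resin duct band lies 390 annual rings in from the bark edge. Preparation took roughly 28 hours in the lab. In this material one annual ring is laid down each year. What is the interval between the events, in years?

390 − 359 = 31 annual rings lie between the two events.
At one annual ring per year, 31 years elapsed between them.

31 years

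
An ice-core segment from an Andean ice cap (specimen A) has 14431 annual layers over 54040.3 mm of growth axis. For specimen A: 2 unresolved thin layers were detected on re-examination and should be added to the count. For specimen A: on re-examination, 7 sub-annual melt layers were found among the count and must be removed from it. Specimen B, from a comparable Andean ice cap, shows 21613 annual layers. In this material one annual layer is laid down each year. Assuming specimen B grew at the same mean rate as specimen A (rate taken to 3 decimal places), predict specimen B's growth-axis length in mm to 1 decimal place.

Specimen A: correcting the raw count gives 14431 − 7 + 2 = 14426 true annual layers.
A: Mean rate = 54040.3 mm / 14426 years ≈ 3.746 mm/year.
B's length ≈ 3.746 × 21613 = 80962.3 mm.

80962.3 mm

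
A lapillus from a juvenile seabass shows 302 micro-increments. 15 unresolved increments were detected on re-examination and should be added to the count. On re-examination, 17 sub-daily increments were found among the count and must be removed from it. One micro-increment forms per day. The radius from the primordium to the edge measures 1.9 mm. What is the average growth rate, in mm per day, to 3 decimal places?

0.006 mm per day

True micro-increment count = 302 − 17 + 15 = 300.
Extension rate ≈ 1.9 / 300 = 0.006 mm per day.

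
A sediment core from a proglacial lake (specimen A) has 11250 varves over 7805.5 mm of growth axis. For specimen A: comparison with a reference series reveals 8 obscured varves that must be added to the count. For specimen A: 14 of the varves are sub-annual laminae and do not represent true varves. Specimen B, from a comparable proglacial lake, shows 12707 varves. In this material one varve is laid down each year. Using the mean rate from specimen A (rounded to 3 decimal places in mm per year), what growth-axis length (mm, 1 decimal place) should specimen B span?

Specimen A: correcting the raw count gives 11250 − 14 + 8 = 11244 true varves.
A: Extension rate ≈ 7805.5 / 11244 = 0.694 mm per year.
Length of B = 0.694 × 12707 = 8818.7 mm.

8818.7 mm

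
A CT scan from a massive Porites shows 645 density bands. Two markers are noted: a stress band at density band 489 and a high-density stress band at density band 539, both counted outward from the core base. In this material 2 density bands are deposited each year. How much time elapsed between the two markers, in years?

25 years

The two markers are separated by 539 − 489 = 50 density bands.
With 2 density bands per year, 50 / 2 = 25 years.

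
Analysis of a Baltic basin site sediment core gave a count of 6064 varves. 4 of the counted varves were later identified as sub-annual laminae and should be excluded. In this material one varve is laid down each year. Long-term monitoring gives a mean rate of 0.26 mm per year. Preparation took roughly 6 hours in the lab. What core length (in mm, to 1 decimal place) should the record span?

1575.6 mm

After corrections the count is 6064 − 4 = 6060 varves.
Length ≈ 0.26 × 6060 = 1575.6 mm.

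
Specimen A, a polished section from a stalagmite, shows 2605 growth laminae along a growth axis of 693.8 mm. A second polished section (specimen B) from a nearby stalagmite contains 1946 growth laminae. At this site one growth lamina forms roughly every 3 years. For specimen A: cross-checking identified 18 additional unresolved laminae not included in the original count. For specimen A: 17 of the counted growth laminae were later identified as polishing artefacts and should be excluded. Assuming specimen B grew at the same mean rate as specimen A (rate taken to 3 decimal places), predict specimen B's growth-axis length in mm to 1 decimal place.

519.6 mm

Specimen A: after corrections the count is 2605 − 17 + 18 = 2606 growth laminae.
Specimen A: 2606 growth laminae at 3 years each span 2606 × 3 = 7818 years.
A: Extension rate ≈ 693.8 / 7818 = 0.089 mm per year.
Specimen B: at 3 years per growth lamina, 1946 × 3 = 5838 years. For B, 0.089 mm/year × 5838 years = 519.6 mm.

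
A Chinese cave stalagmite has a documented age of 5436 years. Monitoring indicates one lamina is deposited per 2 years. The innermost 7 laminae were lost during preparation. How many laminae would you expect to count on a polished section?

2711 laminae

At 2 years per lamina, 5436 / 2 = 2718 laminae are expected.
2718 − 7 missed = 2711 laminae expected in the prepared section.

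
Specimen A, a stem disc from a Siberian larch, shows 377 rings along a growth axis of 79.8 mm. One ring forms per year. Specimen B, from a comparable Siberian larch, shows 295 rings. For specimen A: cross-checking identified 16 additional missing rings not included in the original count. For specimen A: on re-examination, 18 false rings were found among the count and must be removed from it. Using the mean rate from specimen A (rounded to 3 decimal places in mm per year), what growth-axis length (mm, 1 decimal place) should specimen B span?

62.8 mm

Specimen A: true ring count = 377 − 18 + 16 = 375.
A: 79.8 mm over 375 years gives 79.8 / 375 ≈ 0.213 mm/year.
B's length ≈ 0.213 × 295 = 62.8 mm.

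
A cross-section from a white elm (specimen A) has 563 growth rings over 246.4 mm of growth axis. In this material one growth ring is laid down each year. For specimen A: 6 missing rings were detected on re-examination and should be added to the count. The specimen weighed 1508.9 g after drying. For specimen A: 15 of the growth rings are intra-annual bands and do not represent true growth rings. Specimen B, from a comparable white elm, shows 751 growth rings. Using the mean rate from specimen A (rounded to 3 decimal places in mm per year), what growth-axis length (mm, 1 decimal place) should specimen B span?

334.2 mm

Specimen A: adjusted count: 563 − 15 + 6 = 554 growth rings.
A: Extension rate ≈ 246.4 / 554 = 0.445 mm/year.
B's length ≈ 0.445 × 751 = 334.2 mm.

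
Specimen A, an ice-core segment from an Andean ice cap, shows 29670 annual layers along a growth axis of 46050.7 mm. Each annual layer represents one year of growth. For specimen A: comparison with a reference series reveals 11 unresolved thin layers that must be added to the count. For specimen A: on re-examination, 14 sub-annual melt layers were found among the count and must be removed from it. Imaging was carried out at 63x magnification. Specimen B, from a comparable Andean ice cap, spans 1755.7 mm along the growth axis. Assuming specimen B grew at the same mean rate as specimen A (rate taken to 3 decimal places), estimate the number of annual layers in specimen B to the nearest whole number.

1131 annual layers

Specimen A: after corrections the count is 29670 − 14 + 11 = 29667 annual layers.
A: 46050.7 mm over 29667 years gives 46050.7 / 29667 ≈ 1.552 mm/yr.
Specimen B: 1755.7 mm / 1.552 mm per year = 1131.25 years ≈ 1131 annual layers.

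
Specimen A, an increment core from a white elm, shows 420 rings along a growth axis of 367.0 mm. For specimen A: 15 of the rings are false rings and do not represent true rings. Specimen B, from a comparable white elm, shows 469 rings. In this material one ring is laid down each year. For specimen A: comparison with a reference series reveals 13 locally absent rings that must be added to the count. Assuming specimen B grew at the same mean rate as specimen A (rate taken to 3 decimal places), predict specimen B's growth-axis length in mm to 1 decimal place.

Specimen A: after corrections the count is 420 − 15 + 13 = 418 rings.
A: Extension rate ≈ 367.0 / 418 = 0.878 mm/yr.
For B, 0.878 mm/year × 469 years = 411.8 mm.

411.8 mm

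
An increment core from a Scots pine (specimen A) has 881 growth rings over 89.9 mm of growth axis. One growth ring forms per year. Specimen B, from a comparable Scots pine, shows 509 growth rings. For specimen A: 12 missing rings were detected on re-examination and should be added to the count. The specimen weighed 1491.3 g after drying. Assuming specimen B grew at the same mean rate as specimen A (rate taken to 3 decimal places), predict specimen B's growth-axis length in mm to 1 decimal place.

51.4 mm

Specimen A: true growth ring count = 881 + 12 = 893.
A: Extension rate ≈ 89.9 / 893 = 0.101 mm/yr.
Length of B = 0.101 × 509 = 51.4 mm.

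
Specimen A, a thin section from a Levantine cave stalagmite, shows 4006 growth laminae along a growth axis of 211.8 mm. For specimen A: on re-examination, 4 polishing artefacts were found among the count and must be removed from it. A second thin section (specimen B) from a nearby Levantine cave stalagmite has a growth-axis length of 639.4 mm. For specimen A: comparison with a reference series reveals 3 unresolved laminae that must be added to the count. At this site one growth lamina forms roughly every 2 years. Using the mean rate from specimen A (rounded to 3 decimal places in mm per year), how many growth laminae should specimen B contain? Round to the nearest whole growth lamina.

12296 growth laminae

Specimen A: adjusted count: 4006 − 4 + 3 = 4005 growth laminae.
Specimen A: at 2 years per growth lamina, 4005 × 2 = 8010 years.
A: Mean rate = 211.8 mm / 8010 years ≈ 0.026 mm/yr.
Specimen B: 639.4 mm / 0.026 mm per year = 24592.31 years; at 2 years per growth lamina that is 24592.31 / 2 ≈ 12296 growth laminae.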